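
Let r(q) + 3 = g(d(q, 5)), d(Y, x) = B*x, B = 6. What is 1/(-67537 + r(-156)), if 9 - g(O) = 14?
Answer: -1/67545 ≈ -1.4805e-5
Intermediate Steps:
d(Y, x) = 6*x
g(O) = -5 (g(O) = 9 - 1*14 = 9 - 14 = -5)
r(q) = -8 (r(q) = -3 - 5 = -8)
1/(-67537 + r(-156)) = 1/(-67537 - 8) = 1/(-67545) = -1/67545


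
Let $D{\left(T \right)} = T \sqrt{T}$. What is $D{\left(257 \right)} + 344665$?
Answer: $344665 + 257 \sqrt{257} \approx 3.4879 \cdot 10^{5}$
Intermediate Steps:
$D{\left(T \right)} = T^{\frac{3}{2}}$
$D{\left(257 \right)} + 344665 = 257^{\frac{3}{2}} + 344665 = 257 \sqrt{257} + 344665 = 344665 + 257 \sqrt{257}$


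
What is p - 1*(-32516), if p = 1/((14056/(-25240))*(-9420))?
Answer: 107634073639/3310188 ≈ 32516.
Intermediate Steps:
p = 631/3310188 (p = -1/9420/(14056*(-1/25240)) = -1/9420/(-1757/3155) = -3155/1757*(-1/9420) = 631/3310188 ≈ 0.00019062)
p - 1*(-32516) = 631/3310188 - 1*(-32516) = 631/3310188 + 32516 = 107634073639/3310188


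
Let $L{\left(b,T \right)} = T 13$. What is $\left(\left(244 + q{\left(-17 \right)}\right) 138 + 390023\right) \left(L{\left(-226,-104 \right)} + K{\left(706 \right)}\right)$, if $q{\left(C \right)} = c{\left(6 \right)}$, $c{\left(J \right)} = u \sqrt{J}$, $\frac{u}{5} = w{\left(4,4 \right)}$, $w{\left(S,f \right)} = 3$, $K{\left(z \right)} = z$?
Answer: $-273706970 - 1337220 \sqrt{6} \approx -2.7698 \cdot 10^{8}$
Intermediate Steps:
$L{\left(b,T \right)} = 13 T$
$u = 15$ ($u = 5 \cdot 3 = 15$)
$c{\left(J \right)} = 15 \sqrt{J}$
$q{\left(C \right)} = 15 \sqrt{6}$
$\left(\left(244 + q{\left(-17 \right)}\right) 138 + 390023\right) \left(L{\left(-226,-104 \right)} + K{\left(706 \right)}\right) = \left(\left(244 + 15 \sqrt{6}\right) 138 + 390023\right) \left(13 \left(-104\right) + 706\right) = \left(\left(33672 + 2070 \sqrt{6}\right) + 390023\right) \left(-1352 + 706\right) = \left(423695 + 2070 \sqrt{6}\right) \left(-646\right) = -273706970 - 1337220 \sqrt{6}$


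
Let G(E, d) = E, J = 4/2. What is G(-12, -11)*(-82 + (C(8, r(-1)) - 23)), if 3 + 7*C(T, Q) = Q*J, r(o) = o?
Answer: 8880/7 ≈ 1268.6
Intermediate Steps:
J = 2 (J = 4*(½) = 2)
C(T, Q) = -3/7 + 2*Q/7 (C(T, Q) = -3/7 + (Q*2)/7 = -3/7 + (2*Q)/7 = -3/7 + 2*Q/7)
G(-12, -11)*(-82 + (C(8, r(-1)) - 23)) = -12*(-82 + ((-3/7 + (2/7)*(-1)) - 23)) = -12*(-82 + ((-3/7 - 2/7) - 23)) = -12*(-82 + (-5/7 - 23)) = -12*(-82 - 166/7) = -12*(-740/7) = 8880/7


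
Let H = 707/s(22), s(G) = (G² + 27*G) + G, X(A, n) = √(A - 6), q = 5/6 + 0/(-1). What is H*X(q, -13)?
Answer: 707*I*√186/6600 ≈ 1.4609*I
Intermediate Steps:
q = ⅚ (q = 5*(⅙) + 0*(-1) = ⅚ + 0 = ⅚ ≈ 0.83333)
X(A, n) = √(-6 + A)
s(G) = G² + 28*G
H = 707/1100 (H = 707/((22*(28 + 22))) = 707/((22*50)) = 707/1100 ≈ 0.64273)
H*X(q, -13) = 707*√(-6 + ⅚)/1100 = 707*√(-31/6)/1100 = 707*(I*√186/6)/1100 = 707*I*√186/6600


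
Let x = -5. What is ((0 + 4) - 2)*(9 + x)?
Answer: 8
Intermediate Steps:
((0 + 4) - 2)*(9 + x) = ((0 + 4) - 2)*(9 - 5) = (4 - 2)*4 = 2*4 = 8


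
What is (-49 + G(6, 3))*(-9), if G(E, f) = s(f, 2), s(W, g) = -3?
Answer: 468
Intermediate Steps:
G(E, f) = -3
(-49 + G(6, 3))*(-9) = (-49 - 3)*(-9) = -52*(-9) = 468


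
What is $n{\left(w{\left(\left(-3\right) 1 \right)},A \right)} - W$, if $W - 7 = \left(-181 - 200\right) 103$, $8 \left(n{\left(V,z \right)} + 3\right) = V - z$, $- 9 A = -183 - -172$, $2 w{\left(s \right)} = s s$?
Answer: $\frac{5649611}{144} \approx 39233.0$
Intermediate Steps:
$w{\left(s \right)} = \frac{s^{2}}{2}$ ($w{\left(s \right)} = \frac{s s}{2} = \frac{s^{2}}{2}$)
$A = \frac{11}{9}$ ($A = - \frac{-183 - -172}{9} = - \frac{-183 + 172}{9} = \left(- \frac{1}{9}\right) \left(-11\right) = \frac{11}{9} \approx 1.2222$)
$n{\left(V,z \right)} = -3 - \frac{z}{8} + \frac{V}{8}$ ($n{\left(V,z \right)} = -3 + \frac{V - z}{8} = -3 + \left(- \frac{z}{8} + \frac{V}{8}\right) = -3 - \frac{z}{8} + \frac{V}{8}$)
$W = -39236$ ($W = 7 + \left(-181 - 200\right) 103 = 7 - 39243 = -39236$)
$n{\left(w{\left(\left(-3\right) 1 \right)},A \right)} - W = \left(-3 - \frac{11}{72} + \frac{\frac{1}{2} \left(\left(-3\right) 1\right)^{2}}{8}\right) - -39236 = \left(-3 - \frac{11}{72} + \frac{\frac{1}{2} \left(-3\right)^{2}}{8}\right) + 39236 = \left(-3 - \frac{11}{72} + \frac{\frac{1}{2} \cdot 9}{8}\right) + 39236 = \left(-3 - \frac{11}{72} + \frac{1}{8} \cdot \frac{9}{2}\right) + 39236 = \left(-3 - \frac{11}{72} + \frac{9}{16}\right) + 39236 = - \frac{373}{144} + 39236 = \frac{5649611}{144}$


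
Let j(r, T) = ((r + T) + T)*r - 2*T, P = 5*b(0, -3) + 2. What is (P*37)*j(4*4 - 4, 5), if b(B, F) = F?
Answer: -122174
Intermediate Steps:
P = -13 (P = 5*(-3) + 2 = -15 + 2 = -13)
j(r, T) = -2*T + r*(r + 2*T) (j(r, T) = ((T + r) + T)*r - 2*T = (r + 2*T)*r - 2*T = r*(r + 2*T) - 2*T = -2*T + r*(r + 2*T))
(P*37)*j(4*4 - 4, 5) = (-13*37)*((4*4 - 4)**2 - 2*5 + 2*5*(4*4 - 4)) = -481*((16 - 4)**2 - 10 + 2*5*(16 - 4)) = -481*(12**2 - 10 + 2*5*12) = -481*(144 - 10 + 120) = -481*254 = -122174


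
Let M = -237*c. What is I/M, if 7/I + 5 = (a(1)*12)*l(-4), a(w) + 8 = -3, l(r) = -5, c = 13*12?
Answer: -7/24216660 ≈ -2.8906e-7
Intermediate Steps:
c = 156
a(w) = -11 (a(w) = -8 - 3 = -11)
M = -36972 (M = -237*156 = -36972)
I = 7/655 (I = 7/(-5 - 11*12*(-5)) = 7/(-5 - 132*(-5)) = 7/(-5 + 660) = 7/655 ≈ 0.010687)
I/M = (7/655)/(-36972) = (7/655)*(-1/36972) = -7/24216660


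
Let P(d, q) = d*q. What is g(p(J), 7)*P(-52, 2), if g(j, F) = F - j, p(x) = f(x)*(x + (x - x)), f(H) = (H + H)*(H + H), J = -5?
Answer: -52728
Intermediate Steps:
f(H) = 4*H**2 (f(H) = (2*H)*(2*H) = 4*H**2)
p(x) = 4*x**3 (p(x) = (4*x**2)*(x + (x - x)) = (4*x**2)*(x + 0) = (4*x**2)*x = 4*x**3)
g(p(J), 7)*P(-52, 2) = (7 - 4*(-5)**3)*(-52*2) = (7 - 4*(-125))*(-104) = (7 - 1*(-500))*(-104) = (7 + 500)*(-104) = 507*(-104) = -52728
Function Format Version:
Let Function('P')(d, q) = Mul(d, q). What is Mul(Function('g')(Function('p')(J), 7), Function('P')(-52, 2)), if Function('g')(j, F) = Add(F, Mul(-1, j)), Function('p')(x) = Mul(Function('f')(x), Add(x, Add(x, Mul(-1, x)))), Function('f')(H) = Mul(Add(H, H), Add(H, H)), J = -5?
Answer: -52728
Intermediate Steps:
Function('f')(H) = Mul(4, Pow(H, 2)) (Function('f')(H) = Mul(Mul(2, H), Mul(2, H)) = Mul(4, Pow(H, 2)))
Function('p')(x) = Mul(4, Pow(x, 3)) (Function('p')(x) = Mul(Mul(4, Pow(x, 2)), Add(x, Add(x, Mul(-1, x)))) = Mul(Mul(4, Pow(x, 2)), Add(x, 0)) = Mul(Mul(4, Pow(x, 2)), x) = Mul(4, Pow(x, 3)))
Mul(Function('g')(Function('p')(J), 7), Function('P')(-52, 2)) = Mul(Add(7, Mul(-1, Mul(4, Pow(-5, 3)))), Mul(-52, 2)) = Mul(Add(7, Mul(-1, Mul(4, -125))), -104) = Mul(Add(7, Mul(-1, -500)), -104) = Mul(Add(7, 500), -104) = Mul(507, -104) = -52728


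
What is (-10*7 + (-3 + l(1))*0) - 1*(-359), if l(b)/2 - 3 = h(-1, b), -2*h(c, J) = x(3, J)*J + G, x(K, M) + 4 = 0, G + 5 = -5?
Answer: 289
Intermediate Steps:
G = -10 (G = -5 - 5 = -10)
x(K, M) = -4 (x(K, M) = -4 + 0 = -4)
h(c, J) = 5 + 2*J (h(c, J) = -(-4*J - 10)/2 = -(-10 - 4*J)/2 = 5 + 2*J)
l(b) = 16 + 4*b (l(b) = 6 + 2*(5 + 2*b) = 6 + (10 + 4*b) = 16 + 4*b)
(-10*7 + (-3 + l(1))*0) - 1*(-359) = (-10*7 + (-3 + (16 + 4*1))*0) - 1*(-359) = (-70 + (-3 + (16 + 4))*0) + 359 = (-70 + (-3 + 20)*0) + 359 = (-70 + 17*0) + 359 = (-70 + 0) + 359 = -70 + 359 = 289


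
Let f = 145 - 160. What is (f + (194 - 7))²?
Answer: 29584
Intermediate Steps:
f = -15
(f + (194 - 7))² = (-15 + (194 - 7))² = (-15 + 187)² = 172² = 29584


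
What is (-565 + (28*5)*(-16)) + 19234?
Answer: 16429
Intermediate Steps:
(-565 + (28*5)*(-16)) + 19234 = (-565 + 140*(-16)) + 19234 = (-565 - 2240) + 19234 = -2805 + 19234 = 16429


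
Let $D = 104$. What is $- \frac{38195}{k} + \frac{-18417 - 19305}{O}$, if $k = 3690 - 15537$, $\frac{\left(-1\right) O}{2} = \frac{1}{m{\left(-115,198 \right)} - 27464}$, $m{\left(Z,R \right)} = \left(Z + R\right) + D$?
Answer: $- \frac{6094943786764}{11847} \approx -5.1447 \cdot 10^{8}$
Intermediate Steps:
$m{\left(Z,R \right)} = 104 + R + Z$ ($m{\left(Z,R \right)} = \left(Z + R\right) + 104 = \left(R + Z\right) + 104 = 104 + R + Z$)
$O = \frac{2}{27277}$ ($O = - \frac{2}{\left(104 + 198 - 115\right) - 27464} = - \frac{2}{187 - 27464} = - \frac{2}{-27277} = \left(-2\right) \left(- \frac{1}{27277}\right) = \frac{2}{27277} \approx 7.3322 \cdot 10^{-5}$)
$k = -11847$
$- \frac{38195}{k} + \frac{-18417 - 19305}{O} = - \frac{38195}{-11847} + \frac{-18417 - 19305}{\frac{2}{27277}} = \left(-38195\right) \left(- \frac{1}{11847}\right) + \left(-18417 - 19305\right) \frac{27277}{2} = \frac{38195}{11847} - 514471497 = - \frac{6094943786764}{11847}$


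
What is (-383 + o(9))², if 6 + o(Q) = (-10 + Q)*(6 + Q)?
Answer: 163216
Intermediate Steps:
o(Q) = -6 + (-10 + Q)*(6 + Q)
(-383 + o(9))² = (-383 + (-66 + 9² - 4*9))² = (-383 + (-66 + 81 - 36))² = (-383 - 21)² = (-404)² = 163216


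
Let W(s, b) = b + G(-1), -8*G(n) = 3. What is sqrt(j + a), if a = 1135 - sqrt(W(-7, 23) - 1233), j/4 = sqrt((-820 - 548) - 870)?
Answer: sqrt(4540 - I*sqrt(19366) + 16*I*sqrt(2238))/2 ≈ 33.767 + 2.2868*I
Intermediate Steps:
G(n) = -3/8 (G(n) = -1/8*3 = -3/8)
W(s, b) = -3/8 + b (W(s, b) = b - 3/8 = -3/8 + b)
j = 4*I*sqrt(2238) (j = 4*sqrt((-820 - 548) - 870) = 4*sqrt(-1368 - 870) = 4*sqrt(-2238) = 4*(I*sqrt(2238)) = 4*I*sqrt(2238) ≈ 189.23*I)
a = 1135 - I*sqrt(19366)/4 (a = 1135 - sqrt((-3/8 + 23) - 1233) = 1135 - sqrt(181/8 - 1233) = 1135 - sqrt(-9683/8) = 1135 - I*sqrt(19366)/4 ≈ 1135.0 - 34.79*I)
sqrt(j + a) = sqrt(4*I*sqrt(2238) + (1135 - I*sqrt(19366)/4)) = sqrt(1135 + 4*I*sqrt(2238) - I*sqrt(19366)/4)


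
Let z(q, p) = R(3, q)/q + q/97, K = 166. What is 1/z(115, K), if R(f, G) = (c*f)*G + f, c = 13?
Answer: 11155/448561 ≈ 0.024868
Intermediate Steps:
R(f, G) = f + 13*G*f (R(f, G) = (13*f)*G + f = 13*G*f + f = f + 13*G*f)
z(q, p) = q/97 + (3 + 39*q)/q (z(q, p) = (3*(1 + 13*q))/q + q/97 = (3 + 39*q)/q + q*(1/97) = (3 + 39*q)/q + q/97 = q/97 + (3 + 39*q)/q)
1/z(115, K) = 1/(39 + 3/115 + (1/97)*115) = 1/(39 + 3*(1/115) + 115/97) = 1/(39 + 3/115 + 115/97) = 1/(448561/11155) = 11155/448561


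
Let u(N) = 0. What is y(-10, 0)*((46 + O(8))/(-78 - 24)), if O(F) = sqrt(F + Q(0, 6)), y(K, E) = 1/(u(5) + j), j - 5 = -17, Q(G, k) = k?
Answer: 23/612 + sqrt(14)/1224 ≈ 0.040639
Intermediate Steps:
j = -12 (j = 5 - 17 = -12)
y(K, E) = -1/12 (y(K, E) = 1/(0 - 12) = 1/(-12) = -1/12)
O(F) = sqrt(6 + F) (O(F) = sqrt(F + 6) = sqrt(6 + F))
y(-10, 0)*((46 + O(8))/(-78 - 24)) = -(46 + sqrt(6 + 8))/(12*(-78 - 24)) = -(46 + sqrt(14))/(12*(-102)) = -(46 + sqrt(14))*(-1)/(12*102) = -(-23/51 - sqrt(14)/102)/12 = 23/612 + sqrt(14)/1224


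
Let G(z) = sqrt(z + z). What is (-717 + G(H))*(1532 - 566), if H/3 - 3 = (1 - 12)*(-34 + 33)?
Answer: -692622 + 1932*sqrt(21) ≈ -6.8377e+5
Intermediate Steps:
H = 42 (H = 9 + 3*((1 - 12)*(-34 + 33)) = 9 + 3*(-11*(-1)) = 9 + 3*11 = 9 + 33 = 42)
G(z) = sqrt(2)*sqrt(z) (G(z) = sqrt(2*z) = sqrt(2)*sqrt(z))
(-717 + G(H))*(1532 - 566) = (-717 + sqrt(2)*sqrt(42))*(1532 - 566) = (-717 + 2*sqrt(21))*966 = -692622 + 1932*sqrt(21)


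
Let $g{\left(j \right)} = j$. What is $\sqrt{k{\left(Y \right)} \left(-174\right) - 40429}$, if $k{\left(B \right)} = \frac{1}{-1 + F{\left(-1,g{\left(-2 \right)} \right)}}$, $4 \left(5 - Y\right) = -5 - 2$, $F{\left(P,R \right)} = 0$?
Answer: $i \sqrt{40255} \approx 200.64 i$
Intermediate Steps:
$Y = \frac{27}{4}$ ($Y = 5 - \frac{-5 - 2}{4} = 5 - - \frac{7}{4} = 5 + \frac{7}{4} = \frac{27}{4} \approx 6.75$)
$k{\left(B \right)} = -1$ ($k{\left(B \right)} = \frac{1}{-1 + 0} = \frac{1}{-1} = -1$)
$\sqrt{k{\left(Y \right)} \left(-174\right) - 40429} = \sqrt{\left(-1\right) \left(-174\right) - 40429} = \sqrt{174 - 40429} = \sqrt{-40255} = i \sqrt{40255}$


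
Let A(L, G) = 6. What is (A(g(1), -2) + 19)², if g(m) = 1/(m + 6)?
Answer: 625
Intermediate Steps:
g(m) = 1/(6 + m)
(A(g(1), -2) + 19)² = (6 + 19)² = 25² = 625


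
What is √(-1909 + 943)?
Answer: I*√966 ≈ 31.081*I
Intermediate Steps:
√(-1909 + 943) = √(-966) = I*√966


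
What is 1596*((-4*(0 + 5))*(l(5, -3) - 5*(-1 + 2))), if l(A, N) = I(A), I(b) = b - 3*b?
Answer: 478800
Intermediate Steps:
I(b) = -2*b
l(A, N) = -2*A
1596*((-4*(0 + 5))*(l(5, -3) - 5*(-1 + 2))) = 1596*((-4*(0 + 5))*(-2*5 - 5*(-1 + 2))) = 1596*((-4*5)*(-10 - 5*1)) = 1596*(-20*(-10 - 5)) = 1596*(-20*(-15)) = 1596*300 = 478800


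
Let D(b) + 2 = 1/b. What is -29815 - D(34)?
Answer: -1013643/34 ≈ -29813.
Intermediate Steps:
D(b) = -2 + 1/b
-29815 - D(34) = -29815 - (-2 + 1/34) = -29815 - 1*(-67/34) = -29815 + 67/34 = -1013643/34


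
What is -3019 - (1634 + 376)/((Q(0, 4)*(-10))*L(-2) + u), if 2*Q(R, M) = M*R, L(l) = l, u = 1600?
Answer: -483241/160 ≈ -3020.3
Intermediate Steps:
Q(R, M) = M*R/2 (Q(R, M) = (M*R)/2 = M*R/2)
-3019 - (1634 + 376)/((Q(0, 4)*(-10))*L(-2) + u) = -3019 - (1634 + 376)/((((½)*4*0)*(-10))*(-2) + 1600) = -3019 - 2010/((0*(-10))*(-2) + 1600) = -3019 - 2010/(0*(-2) + 1600) = -3019 - 2010/(0 + 1600) = -3019 - 2010/1600 = -3019 - 1*201/160 = -3019 - 201/160 = -483241/160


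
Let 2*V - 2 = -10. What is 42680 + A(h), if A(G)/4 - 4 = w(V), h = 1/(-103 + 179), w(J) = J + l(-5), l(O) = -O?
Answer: 42700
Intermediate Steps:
V = -4 (V = 1 + (1/2)*(-10) = 1 - 5 = -4)
w(J) = 5 + J (w(J) = J - 1*(-5) = J + 5 = 5 + J)
h = 1/76 ≈ 0.013158
A(G) = 20 (A(G) = 16 + 4*(5 - 4) = 16 + 4*1 = 16 + 4 = 20)
42680 + A(h) = 42680 + 20 = 42700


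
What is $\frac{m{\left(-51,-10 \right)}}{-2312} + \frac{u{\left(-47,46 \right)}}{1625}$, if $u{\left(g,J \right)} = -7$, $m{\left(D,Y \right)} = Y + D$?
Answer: $\frac{82941}{3757000} \approx 0.022076$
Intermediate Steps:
$m{\left(D,Y \right)} = D + Y$
$\frac{m{\left(-51,-10 \right)}}{-2312} + \frac{u{\left(-47,46 \right)}}{1625} = \frac{-51 - 10}{-2312} - \frac{7}{1625} = \left(-61\right) \left(- \frac{1}{2312}\right) - \frac{7}{1625} = \frac{61}{2312} - \frac{7}{1625} = \frac{82941}{3757000}$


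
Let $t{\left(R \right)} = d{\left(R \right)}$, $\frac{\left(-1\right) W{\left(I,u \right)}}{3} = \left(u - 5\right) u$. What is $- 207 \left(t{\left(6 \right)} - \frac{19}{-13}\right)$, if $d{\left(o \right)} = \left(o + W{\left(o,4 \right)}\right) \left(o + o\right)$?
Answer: $- \frac{585189}{13} \approx -45015.0$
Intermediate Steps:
$W{\left(I,u \right)} = - 3 u \left(-5 + u\right)$ ($W{\left(I,u \right)} = - 3 \left(u - 5\right) u = - 3 \left(-5 + u\right) u = - 3 u \left(-5 + u\right)$)
$d{\left(o \right)} = 2 o \left(12 + o\right)$ ($d{\left(o \right)} = \left(o + 3 \cdot 4 \left(5 - 4\right)\right) \left(o + o\right) = \left(o + 3 \cdot 4 \left(5 - 4\right)\right) 2 o = \left(o + 3 \cdot 4 \cdot 1\right) 2 o = \left(o + 12\right) 2 o = \left(12 + o\right) 2 o = 2 o \left(12 + o\right)$)
$t{\left(R \right)} = 2 R \left(12 + R\right)$
$- 207 \left(t{\left(6 \right)} - \frac{19}{-13}\right) = - 207 \left(2 \cdot 6 \left(12 + 6\right) - \frac{19}{-13}\right) = - 207 \left(2 \cdot 6 \cdot 18 - 19 \left(- \frac{1}{13}\right)\right) = - 207 \left(216 - - \frac{19}{13}\right) = - 207 \left(216 + \frac{19}{13}\right) = \left(-207\right) \frac{2827}{13} = - \frac{585189}{13}$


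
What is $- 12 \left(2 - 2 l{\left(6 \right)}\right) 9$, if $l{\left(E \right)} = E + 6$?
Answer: $2376$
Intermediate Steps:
$l{\left(E \right)} = 6 + E$
$- 12 \left(2 - 2 l{\left(6 \right)}\right) 9 = - 12 \left(2 - 2 \left(6 + 6\right)\right) 9 = - 12 \left(2 - 24\right) 9 = \left(-12\right) \left(-22\right) 9 = 264 \cdot 9 = 2376$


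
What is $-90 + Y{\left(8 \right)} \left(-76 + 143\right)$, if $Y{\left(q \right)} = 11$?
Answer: $647$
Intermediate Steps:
$-90 + Y{\left(8 \right)} \left(-76 + 143\right) = -90 + 11 \left(-76 + 143\right) = -90 + 11 \cdot 67 = -90 + 737 = 647$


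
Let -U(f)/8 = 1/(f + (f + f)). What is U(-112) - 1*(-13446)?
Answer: 564733/42 ≈ 13446.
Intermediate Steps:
U(f) = -8/(3*f) (U(f) = -8/(f + (f + f)) = -8/(f + 2*f) = -8*1/(3*f) = -8/(3*f))
U(-112) - 1*(-13446) = -8/3/(-112) - 1*(-13446) = -8/3*(-1/112) + 13446 = 1/42 + 13446 = 564733/42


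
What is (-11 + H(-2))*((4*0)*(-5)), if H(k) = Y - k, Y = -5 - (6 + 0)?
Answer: 0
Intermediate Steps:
Y = -11 (Y = -5 - 1*6 = -5 - 6 = -11)
H(k) = -11 - k
(-11 + H(-2))*((4*0)*(-5)) = (-11 + (-11 - 1*(-2)))*((4*0)*(-5)) = (-11 + (-11 + 2))*(0*(-5)) = (-11 - 9)*0 = -20*0 = 0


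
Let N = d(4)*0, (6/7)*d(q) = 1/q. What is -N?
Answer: 0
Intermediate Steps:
d(q) = 7/(6*q)
N = 0 (N = ((7/6)/4)*0 = ((7/6)*(¼))*0 = (7/24)*0 = 0)
-N = -1*0 = 0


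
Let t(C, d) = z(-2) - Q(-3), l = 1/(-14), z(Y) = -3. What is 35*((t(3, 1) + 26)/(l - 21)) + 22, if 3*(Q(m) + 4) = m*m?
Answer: -1054/59 ≈ -17.864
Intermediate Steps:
Q(m) = -4 + m²/3 (Q(m) = -4 + (m*m)/3 = -4 + m²/3)
l = -1/14 (l = 1*(-1/14) = -1/14 ≈ -0.071429)
t(C, d) = -2 (t(C, d) = -3 - (-4 + (⅓)*(-3)²) = -3 - (-4 + (⅓)*9) = -3 - (-4 + 3) = -3 - 1*(-1) = -3 + 1 = -2)
35*((t(3, 1) + 26)/(l - 21)) + 22 = 35*((-2 + 26)/(-1/14 - 21)) + 22 = 35*(24/(-295/14)) + 22 = 35*(24*(-14/295)) + 22 = 35*(-336/295) + 22 = -2352/59 + 22 = -1054/59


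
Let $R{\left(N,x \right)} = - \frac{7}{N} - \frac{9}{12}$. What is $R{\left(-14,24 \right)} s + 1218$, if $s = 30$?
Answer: $\frac{2421}{2} \approx 1210.5$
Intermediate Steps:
$R{\left(N,x \right)} = - \frac{3}{4} - \frac{7}{N}$ ($R{\left(N,x \right)} = - \frac{7}{N} - \frac{3}{4} = - \frac{3}{4} - \frac{7}{N}$)
$R{\left(-14,24 \right)} s + 1218 = \left(- \frac{3}{4} - \frac{7}{-14}\right) 30 + 1218 = \left(- \frac{3}{4} - - \frac{1}{2}\right) 30 + 1218 = \left(- \frac{3}{4} + \frac{1}{2}\right) 30 + 1218 = \left(- \frac{1}{4}\right) 30 + 1218 = - \frac{15}{2} + 1218 = \frac{2421}{2}$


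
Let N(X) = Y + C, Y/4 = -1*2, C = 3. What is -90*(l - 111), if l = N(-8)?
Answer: 10440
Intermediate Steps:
Y = -8 (Y = 4*(-1*2) = 4*(-2) = -8)
N(X) = -5 (N(X) = -8 + 3 = -5)
l = -5
-90*(l - 111) = -90*(-5 - 111) = -90*(-116) = 10440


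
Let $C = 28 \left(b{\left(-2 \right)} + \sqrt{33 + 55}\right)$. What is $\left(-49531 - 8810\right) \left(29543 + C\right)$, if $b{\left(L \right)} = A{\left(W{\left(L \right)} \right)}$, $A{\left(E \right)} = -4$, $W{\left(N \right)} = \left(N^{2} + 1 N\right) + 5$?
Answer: $-1717033971 - 3267096 \sqrt{22} \approx -1.7324 \cdot 10^{9}$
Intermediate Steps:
$W{\left(N \right)} = 5 + N + N^{2}$ ($W{\left(N \right)} = \left(N^{2} + N\right) + 5 = \left(N + N^{2}\right) + 5 = 5 + N + N^{2}$)
$b{\left(L \right)} = -4$
$C = -112 + 56 \sqrt{22}$ ($C = 28 \left(-4 + \sqrt{33 + 55}\right) = 28 \left(-4 + \sqrt{88}\right) = 28 \left(-4 + 2 \sqrt{22}\right) = -112 + 56 \sqrt{22} \approx 150.66$)
$\left(-49531 - 8810\right) \left(29543 + C\right) = \left(-49531 - 8810\right) \left(29543 - \left(112 - 56 \sqrt{22}\right)\right) = - 58341 \left(29431 + 56 \sqrt{22}\right) = -1717033971 - 3267096 \sqrt{22}$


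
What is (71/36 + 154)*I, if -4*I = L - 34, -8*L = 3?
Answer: 1544125/1152 ≈ 1340.4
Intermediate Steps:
L = -3/8 (L = -1/8*3 = -3/8 ≈ -0.37500)
I = 275/32 (I = -(-3/8 - 34)/4 = -1/4*(-275/8) = 275/32 ≈ 8.5938)
(71/36 + 154)*I = (71/36 + 154)*(275/32) = (5615/36)*(275/32) = 1544125/1152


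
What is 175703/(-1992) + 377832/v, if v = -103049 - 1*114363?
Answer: -749088115/8328552 ≈ -89.942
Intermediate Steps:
v = -217412 (v = -103049 - 114363 = -217412)
175703/(-1992) + 377832/v = 175703/(-1992) + 377832/(-217412) = 175703*(-1/1992) + 377832*(-1/217412) = -175703/1992 - 7266/4181 = -749088115/8328552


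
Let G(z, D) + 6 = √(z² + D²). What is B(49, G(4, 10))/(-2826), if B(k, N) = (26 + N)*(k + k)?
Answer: -980/1413 - 98*√29/1413 ≈ -1.0671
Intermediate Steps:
G(z, D) = -6 + √(D² + z²) (G(z, D) = -6 + √(z² + D²) = -6 + √(D² + z²))
B(k, N) = 2*k*(26 + N) (B(k, N) = (26 + N)*(2*k) = 2*k*(26 + N))
B(49, G(4, 10))/(-2826) = (2*49*(26 + (-6 + √(10² + 4²))))/(-2826) = (2*49*(26 + (-6 + √(100 + 16))))*(-1/2826) = (2*49*(26 + (-6 + √116)))*(-1/2826) = (2*49*(26 + (-6 + 2*√29)))*(-1/2826) = (2*49*(20 + 2*√29))*(-1/2826) = (1960 + 196*√29)*(-1/2826) = -980/1413 - 98*√29/1413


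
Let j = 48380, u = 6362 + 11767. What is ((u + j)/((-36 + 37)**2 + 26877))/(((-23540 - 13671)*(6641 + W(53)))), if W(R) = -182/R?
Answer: -3524977/351846321949078 ≈ -1.0019e-8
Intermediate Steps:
u = 18129
((u + j)/((-36 + 37)**2 + 26877))/(((-23540 - 13671)*(6641 + W(53)))) = ((18129 + 48380)/((-36 + 37)**2 + 26877))/(((-23540 - 13671)*(6641 - 182/53))) = (66509/(1**2 + 26877))/((-37211*(6641 - 182*1/53))) = (66509/(1 + 26877))/((-37211*(6641 - 182/53))) = (66509/26878)/((-37211*351791/53)) = (66509*(1/26878))/(-13090494901/53) = (66509/26878)*(-53/13090494901) = -3524977/351846321949078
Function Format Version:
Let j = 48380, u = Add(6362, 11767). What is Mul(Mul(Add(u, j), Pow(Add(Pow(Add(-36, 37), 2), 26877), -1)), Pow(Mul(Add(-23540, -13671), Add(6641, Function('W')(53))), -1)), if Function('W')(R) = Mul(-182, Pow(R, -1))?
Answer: Rational(-3524977, 351846321949078) ≈ -1.0019e-8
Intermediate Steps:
u = 18129
Mul(Mul(Add(u, j), Pow(Add(Pow(Add(-36, 37), 2), 26877), -1)), Pow(Mul(Add(-23540, -13671), Add(6641, Function('W')(53))), -1)) = Mul(Mul(Add(18129, 48380), Pow(Add(Pow(Add(-36, 37), 2), 26877), -1)), Pow(Mul(Add(-23540, -13671), Add(6641, Mul(-182, Pow(53, -1)))), -1)) = Mul(Mul(66509, Pow(Add(Pow(1, 2), 26877), -1)), Pow(Mul(-37211, Add(6641, Mul(-182, Rational(1, 53)))), -1)) = Mul(Mul(66509, Pow(Add(1, 26877), -1)), Pow(Mul(-37211, Add(6641, Rational(-182, 53))), -1)) = Mul(Mul(66509, Pow(26878, -1)), Pow(Mul(-37211, Rational(351791, 53)), -1)) = Mul(Mul(66509, Rational(1, 26878)), Pow(Rational(-13090494901, 53), -1)) = Mul(Rational(66509, 26878), Rational(-53, 13090494901)) = Rational(-3524977, 351846321949078)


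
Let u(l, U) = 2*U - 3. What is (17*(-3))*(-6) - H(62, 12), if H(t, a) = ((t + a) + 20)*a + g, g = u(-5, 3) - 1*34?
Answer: -791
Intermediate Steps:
u(l, U) = -3 + 2*U
g = -31 (g = (-3 + 2*3) - 1*34 = (-3 + 6) - 34 = 3 - 34 = -31)
H(t, a) = -31 + a*(20 + a + t) (H(t, a) = ((t + a) + 20)*a - 31 = ((a + t) + 20)*a - 31 = (20 + a + t)*a - 31 = a*(20 + a + t) - 31 = -31 + a*(20 + a + t))
(17*(-3))*(-6) - H(62, 12) = (17*(-3))*(-6) - (-31 + 12**2 + 20*12 + 12*62) = -51*(-6) - (-31 + 144 + 240 + 744) = 306 - 1*1097 = 306 - 1097 = -791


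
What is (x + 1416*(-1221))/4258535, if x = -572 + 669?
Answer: -1728839/4258535 ≈ -0.40597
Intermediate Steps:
x = 97
(x + 1416*(-1221))/4258535 = (97 + 1416*(-1221))/4258535 = (97 - 1728936)*(1/4258535) = -1728839*1/4258535 = -1728839/4258535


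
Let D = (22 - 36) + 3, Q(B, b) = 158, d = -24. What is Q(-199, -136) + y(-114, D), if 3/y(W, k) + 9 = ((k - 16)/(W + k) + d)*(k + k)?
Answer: 3385591/21427 ≈ 158.01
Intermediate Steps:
D = -11 (D = -14 + 3 = -11)
y(W, k) = 3/(-9 + 2*k*(-24 + (-16 + k)/(W + k))) (y(W, k) = 3/(-9 + ((k - 16)/(W + k) - 24)*(k + k)) = 3/(-9 + ((-16 + k)/(W + k) - 24)*(2*k)) = 3/(-9 + (-24 + (-16 + k)/(W + k))*(2*k)) = 3/(-9 + 2*k*(-24 + (-16 + k)/(W + k))))
Q(-199, -136) + y(-114, D) = 158 + 3*(-1*(-114) - 1*(-11))/(9*(-114) + 41*(-11) + 46*(-11)² + 48*(-114)*(-11)) = 158 + 3*(114 + 11)/(-1026 - 451 + 46*121 + 60192) = 158 + 3*125/(-1026 - 451 + 5566 + 60192) = 158 + 3*125/64281 = 158 + 3*(1/64281)*125 = 158 + 125/21427 = 3385591/21427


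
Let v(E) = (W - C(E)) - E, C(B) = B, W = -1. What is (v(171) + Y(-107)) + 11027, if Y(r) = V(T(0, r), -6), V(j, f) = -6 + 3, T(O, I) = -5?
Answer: 10681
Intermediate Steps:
V(j, f) = -3
Y(r) = -3
v(E) = -1 - 2*E (v(E) = (-1 - E) - E = -1 - 2*E)
(v(171) + Y(-107)) + 11027 = ((-1 - 2*171) - 3) + 11027 = ((-1 - 342) - 3) + 11027 = (-343 - 3) + 11027 = -346 + 11027 = 10681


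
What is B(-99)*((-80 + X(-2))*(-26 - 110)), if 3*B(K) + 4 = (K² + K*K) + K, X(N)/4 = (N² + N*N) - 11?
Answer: 243971488/3 ≈ 8.1324e+7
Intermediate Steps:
X(N) = -44 + 8*N² (X(N) = 4*((N² + N*N) - 11) = 4*((N² + N²) - 11) = 4*(2*N² - 11) = 4*(-11 + 2*N²) = -44 + 8*N²)
B(K) = -4/3 + K/3 + 2*K²/3 (B(K) = -4/3 + ((K² + K*K) + K)/3 = -4/3 + ((K² + K²) + K)/3 = -4/3 + (2*K² + K)/3 = -4/3 + (K + 2*K²)/3 = -4/3 + (K/3 + 2*K²/3) = -4/3 + K/3 + 2*K²/3)
B(-99)*((-80 + X(-2))*(-26 - 110)) = (-4/3 + (⅓)*(-99) + (⅔)*(-99)²)*((-80 + (-44 + 8*(-2)²))*(-26 - 110)) = (-4/3 - 33 + (⅔)*9801)*((-80 + (-44 + 8*4))*(-136)) = (-4/3 - 33 + 6534)*((-80 + (-44 + 32))*(-136)) = 19499*((-80 - 12)*(-136))/3 = 19499*(-92*(-136))/3 = (19499/3)*12512 = 243971488/3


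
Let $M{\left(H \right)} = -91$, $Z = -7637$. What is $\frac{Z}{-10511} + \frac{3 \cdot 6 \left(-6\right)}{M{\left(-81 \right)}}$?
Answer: $\frac{1830155}{956501} \approx 1.9134$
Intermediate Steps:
$\frac{Z}{-10511} + \frac{3 \cdot 6 \left(-6\right)}{M{\left(-81 \right)}} = - \frac{7637}{-10511} + \frac{3 \cdot 6 \left(-6\right)}{-91} = \left(-7637\right) \left(- \frac{1}{10511}\right) + 18 \left(-6\right) \left(- \frac{1}{91}\right) = \frac{7637}{10511} - - \frac{108}{91} = \frac{7637}{10511} + \frac{108}{91} = \frac{1830155}{956501}$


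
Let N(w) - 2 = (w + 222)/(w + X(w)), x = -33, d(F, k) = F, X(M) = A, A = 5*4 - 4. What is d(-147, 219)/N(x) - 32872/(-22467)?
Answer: 61240193/3482385 ≈ 17.586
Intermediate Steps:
A = 16 (A = 20 - 4 = 16)
X(M) = 16
N(w) = 2 + (222 + w)/(16 + w) (N(w) = 2 + (w + 222)/(w + 16) = 2 + (222 + w)/(16 + w))
d(-147, 219)/N(x) - 32872/(-22467) = -147*(16 - 33)/(254 + 3*(-33)) - 32872/(-22467) = -147*(-17/(254 - 99)) - 32872*(-1/22467) = -147/((-1/17*155)) + 32872/22467 = -147/(-155/17) + 32872/22467 = -147*(-17/155) + 32872/22467 = 2499/155 + 32872/22467 = 61240193/3482385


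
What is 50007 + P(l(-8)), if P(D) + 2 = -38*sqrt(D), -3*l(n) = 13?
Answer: 50005 - 38*I*sqrt(39)/3 ≈ 50005.0 - 79.103*I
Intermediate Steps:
l(n) = -13/3 (l(n) = -1/3*13 = -13/3)
P(D) = -2 - 38*sqrt(D)
50007 + P(l(-8)) = 50007 + (-2 - 38*I*sqrt(39)/3) = 50005 - 38*I*sqrt(39)/3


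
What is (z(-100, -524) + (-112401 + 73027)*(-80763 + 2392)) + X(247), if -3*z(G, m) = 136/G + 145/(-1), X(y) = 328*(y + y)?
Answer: 231445637609/75 ≈ 3.0859e+9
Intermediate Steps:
X(y) = 656*y (X(y) = 328*(2*y) = 656*y)
z(G, m) = 145/3 - 136/(3*G) (z(G, m) = -(136/G + 145/(-1))/3 = -(136/G + 145*(-1))/3 = -(136/G - 145)/3 = -(-145 + 136/G)/3 = 145/3 - 136/(3*G))
(z(-100, -524) + (-112401 + 73027)*(-80763 + 2392)) + X(247) = ((1/3)*(-136 + 145*(-100))/(-100) + (-112401 + 73027)*(-80763 + 2392)) + 656*247 = ((1/3)*(-1/100)*(-136 - 14500) - 39374*(-78371)) + 162032 = ((1/3)*(-1/100)*(-14636) + 3085779754) + 162032 = (3659/75 + 3085779754) + 162032 = 231433485209/75 + 162032 = 231445637609/75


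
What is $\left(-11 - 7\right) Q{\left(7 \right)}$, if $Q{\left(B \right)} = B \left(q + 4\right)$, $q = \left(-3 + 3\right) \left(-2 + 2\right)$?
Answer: $-504$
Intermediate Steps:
$q = 0$ ($q = 0 \cdot 0 = 0$)
$Q{\left(B \right)} = 4 B$ ($Q{\left(B \right)} = B \left(0 + 4\right) = B 4 = 4 B$)
$\left(-11 - 7\right) Q{\left(7 \right)} = \left(-11 - 7\right) 4 \cdot 7 = \left(-18\right) 28 = -504$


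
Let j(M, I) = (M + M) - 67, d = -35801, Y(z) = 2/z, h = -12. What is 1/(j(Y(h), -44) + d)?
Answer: -3/107605 ≈ -2.7880e-5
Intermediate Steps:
j(M, I) = -67 + 2*M (j(M, I) = 2*M - 67 = -67 + 2*M)
1/(j(Y(h), -44) + d) = 1/((-67 + 2*(2/(-12))) - 35801) = 1/((-67 + 2*(2*(-1/12))) - 35801) = 1/((-67 + 2*(-1/6)) - 35801) = 1/((-67 - 1/3) - 35801) = 1/(-202/3 - 35801) = 1/(-107605/3) = -3/107605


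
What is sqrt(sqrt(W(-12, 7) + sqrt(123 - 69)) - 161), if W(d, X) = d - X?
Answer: sqrt(-161 + sqrt(-19 + 3*sqrt(6))) ≈ 0.1345 + 12.689*I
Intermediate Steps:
sqrt(sqrt(W(-12, 7) + sqrt(123 - 69)) - 161) = sqrt(sqrt((-12 - 1*7) + sqrt(123 - 69)) - 161) = sqrt(sqrt((-12 - 7) + sqrt(54)) - 161) = sqrt(sqrt(-19 + 3*sqrt(6)) - 161) = sqrt(-161 + sqrt(-19 + 3*sqrt(6)))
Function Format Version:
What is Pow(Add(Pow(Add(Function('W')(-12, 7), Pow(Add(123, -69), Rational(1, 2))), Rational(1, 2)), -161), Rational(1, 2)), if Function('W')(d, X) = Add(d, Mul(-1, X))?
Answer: Pow(Add(-161, Pow(Add(-19, Mul(3, Pow(6, Rational(1, 2)))), Rational(1, 2))), Rational(1, 2)) ≈ Add(0.1345, Mul(12.689, I))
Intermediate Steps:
Pow(Add(Pow(Add(Function('W')(-12, 7), Pow(Add(123, -69), Rational(1, 2))), Rational(1, 2)), -161), Rational(1, 2)) = Pow(Add(Pow(Add(Add(-12, Mul(-1, 7)), Pow(Add(123, -69), Rational(1, 2))), Rational(1, 2)), -161), Rational(1, 2)) = Pow(Add(Pow(Add(Add(-12, -7), Pow(54, Rational(1, 2))), Rational(1, 2)), -161), Rational(1, 2)) = Pow(Add(Pow(Add(-19, Mul(3, Pow(6, Rational(1, 2)))), Rational(1, 2)), -161), Rational(1, 2)) = Pow(Add(-161, Pow(Add(-19, Mul(3, Pow(6, Rational(1, 2)))), Rational(1, 2))), Rational(1, 2))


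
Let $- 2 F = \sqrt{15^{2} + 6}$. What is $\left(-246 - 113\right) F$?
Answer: $\frac{359 \sqrt{231}}{2} \approx 2728.2$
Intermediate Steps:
$F = - \frac{\sqrt{231}}{2}$ ($F = - \frac{\sqrt{15^{2} + 6}}{2} = - \frac{\sqrt{225 + 6}}{2} = - \frac{\sqrt{231}}{2} \approx -7.5993$)
$\left(-246 - 113\right) F = \left(-246 - 113\right) \left(- \frac{\sqrt{231}}{2}\right) = - 359 \left(- \frac{\sqrt{231}}{2}\right) = \frac{359 \sqrt{231}}{2}$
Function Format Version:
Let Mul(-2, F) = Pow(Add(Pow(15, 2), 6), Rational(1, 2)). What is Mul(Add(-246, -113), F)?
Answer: Mul(Rational(359, 2), Pow(231, Rational(1, 2))) ≈ 2728.2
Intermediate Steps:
F = Mul(Rational(-1, 2), Pow(231, Rational(1, 2))) (F = Mul(Rational(-1, 2), Pow(Add(Pow(15, 2), 6), Rational(1, 2))) = Mul(Rational(-1, 2), Pow(Add(225, 6), Rational(1, 2))) = Mul(Rational(-1, 2), Pow(231, Rational(1, 2))) ≈ -7.5993)
Mul(Add(-246, -113), F) = Mul(Add(-246, -113), Mul(Rational(-1, 2), Pow(231, Rational(1, 2)))) = Mul(-359, Mul(Rational(-1, 2), Pow(231, Rational(1, 2)))) = Mul(Rational(359, 2), Pow(231, Rational(1, 2)))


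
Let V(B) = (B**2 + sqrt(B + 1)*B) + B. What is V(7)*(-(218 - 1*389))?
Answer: 9576 + 2394*sqrt(2) ≈ 12962.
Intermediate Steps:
V(B) = B + B**2 + B*sqrt(1 + B) (V(B) = (B**2 + sqrt(1 + B)*B) + B = (B**2 + B*sqrt(1 + B)) + B = B + B**2 + B*sqrt(1 + B))
V(7)*(-(218 - 1*389)) = (7*(1 + 7 + sqrt(1 + 7)))*(-(218 - 1*389)) = (7*(1 + 7 + sqrt(8)))*(-(218 - 389)) = (7*(1 + 7 + 2*sqrt(2)))*(-1*(-171)) = (7*(8 + 2*sqrt(2)))*171 = (56 + 14*sqrt(2))*171 = 9576 + 2394*sqrt(2)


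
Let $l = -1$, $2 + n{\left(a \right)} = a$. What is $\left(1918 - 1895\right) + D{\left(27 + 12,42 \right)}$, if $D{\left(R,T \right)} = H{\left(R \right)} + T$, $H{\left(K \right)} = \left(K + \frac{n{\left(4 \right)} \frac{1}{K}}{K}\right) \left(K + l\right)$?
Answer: $\frac{2353063}{1521} \approx 1547.1$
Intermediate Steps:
$n{\left(a \right)} = -2 + a$
$H{\left(K \right)} = \left(-1 + K\right) \left(K + \frac{2}{K^{2}}\right)$ ($H{\left(K \right)} = \left(K + \frac{\left(-2 + 4\right) \frac{1}{K}}{K}\right) \left(K - 1\right) = \left(K + \frac{2 \frac{1}{K}}{K}\right) \left(-1 + K\right) = \left(K + \frac{2}{K^{2}}\right) \left(-1 + K\right) = \left(-1 + K\right) \left(K + \frac{2}{K^{2}}\right)$)
$D{\left(R,T \right)} = T + R^{2} - R - \frac{2}{R^{2}} + \frac{2}{R}$ ($D{\left(R,T \right)} = \left(R^{2} - R - \frac{2}{R^{2}} + \frac{2}{R}\right) + T = T + R^{2} - R - \frac{2}{R^{2}} + \frac{2}{R}$)
$\left(1918 - 1895\right) + D{\left(27 + 12,42 \right)} = \left(1918 - 1895\right) + \left(42 + \left(27 + 12\right)^{2} - \left(27 + 12\right) - \frac{2}{\left(27 + 12\right)^{2}} + \frac{2}{27 + 12}\right) = 23 + \left(42 + 39^{2} - 39 - \frac{2}{1521} + \frac{2}{39}\right) = 23 + \left(42 + 1521 - 39 - \frac{2}{1521} + 2 \cdot \frac{1}{39}\right) = 23 + \left(42 + 1521 - 39 - \frac{2}{1521} + \frac{2}{39}\right) = 23 + \frac{2318080}{1521} = \frac{2353063}{1521}$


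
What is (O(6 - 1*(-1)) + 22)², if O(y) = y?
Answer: 841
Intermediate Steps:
(O(6 - 1*(-1)) + 22)² = ((6 - 1*(-1)) + 22)² = ((6 + 1) + 22)² = (7 + 22)² = 29² = 841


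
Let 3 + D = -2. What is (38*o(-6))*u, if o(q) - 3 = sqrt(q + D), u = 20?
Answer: 2280 + 760*I*sqrt(11) ≈ 2280.0 + 2520.6*I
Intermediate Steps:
D = -5 (D = -3 - 2 = -5)
o(q) = 3 + sqrt(-5 + q) (o(q) = 3 + sqrt(q - 5) = 3 + sqrt(-5 + q))
(38*o(-6))*u = (38*(3 + sqrt(-5 - 6)))*20 = (38*(3 + sqrt(-11)))*20 = (38*(3 + I*sqrt(11)))*20 = (114 + 38*I*sqrt(11))*20 = 2280 + 760*I*sqrt(11)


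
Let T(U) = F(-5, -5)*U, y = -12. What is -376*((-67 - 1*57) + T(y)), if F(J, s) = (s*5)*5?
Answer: -517376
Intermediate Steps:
F(J, s) = 25*s (F(J, s) = (5*s)*5 = 25*s)
T(U) = -125*U (T(U) = (25*(-5))*U = -125*U)
-376*((-67 - 1*57) + T(y)) = -376*((-67 - 1*57) - 125*(-12)) = -376*((-67 - 57) + 1500) = -376*(-124 + 1500) = -376*1376 = -517376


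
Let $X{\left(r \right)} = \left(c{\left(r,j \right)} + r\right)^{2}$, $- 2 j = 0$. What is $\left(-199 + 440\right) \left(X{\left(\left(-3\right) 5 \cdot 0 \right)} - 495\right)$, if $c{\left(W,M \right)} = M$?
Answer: $-119295$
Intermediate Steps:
$j = 0$ ($j = \left(- \frac{1}{2}\right) 0 = 0$)
$X{\left(r \right)} = r^{2}$ ($X{\left(r \right)} = \left(0 + r\right)^{2} = r^{2}$)
$\left(-199 + 440\right) \left(X{\left(\left(-3\right) 5 \cdot 0 \right)} - 495\right) = \left(-199 + 440\right) \left(\left(\left(-3\right) 5 \cdot 0\right)^{2} - 495\right) = 241 \left(\left(\left(-15\right) 0\right)^{2} - 495\right) = 241 \left(0^{2} - 495\right) = 241 \left(0 - 495\right) = 241 \left(-495\right) = -119295$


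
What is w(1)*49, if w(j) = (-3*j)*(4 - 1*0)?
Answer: -588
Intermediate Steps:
w(j) = -12*j (w(j) = (-3*j)*(4 + 0) = -3*j*4 = -12*j)
w(1)*49 = -12*1*49 = -12*49 = -588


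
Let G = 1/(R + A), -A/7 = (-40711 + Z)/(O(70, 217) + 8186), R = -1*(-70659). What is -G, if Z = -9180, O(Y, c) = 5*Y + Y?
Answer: -8606/608440591 ≈ -1.4144e-5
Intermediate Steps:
O(Y, c) = 6*Y
R = 70659
A = 349237/8606 (A = -7*(-40711 - 9180)/(6*70 + 8186) = -(-349237)/(420 + 8186) = -(-349237)/8606 = -7*(-49891/8606) = 349237/8606 ≈ 40.581)
G = 8606/608440591 (G = 1/(70659 + 349237/8606) = 1/(608440591/8606) = 8606/608440591 ≈ 1.4144e-5)
-G = -1*8606/608440591 = -8606/608440591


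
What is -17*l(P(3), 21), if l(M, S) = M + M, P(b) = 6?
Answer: -204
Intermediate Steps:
l(M, S) = 2*M
-17*l(P(3), 21) = -34*6 = -17*12 = -204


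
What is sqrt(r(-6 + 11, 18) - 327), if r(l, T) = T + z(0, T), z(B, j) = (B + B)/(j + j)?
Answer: I*sqrt(309) ≈ 17.578*I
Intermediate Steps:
z(B, j) = B/j (z(B, j) = (2*B)/((2*j)) = (2*B)*(1/(2*j)) = B/j)
r(l, T) = T (r(l, T) = T + 0/T = T + 0 = T)
sqrt(r(-6 + 11, 18) - 327) = sqrt(18 - 327) = sqrt(-309) = I*sqrt(309)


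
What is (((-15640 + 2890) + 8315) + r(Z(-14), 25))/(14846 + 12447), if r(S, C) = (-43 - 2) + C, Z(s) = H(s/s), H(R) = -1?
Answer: -4455/27293 ≈ -0.16323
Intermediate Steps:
Z(s) = -1
r(S, C) = -45 + C
(((-15640 + 2890) + 8315) + r(Z(-14), 25))/(14846 + 12447) = (((-15640 + 2890) + 8315) + (-45 + 25))/(14846 + 12447) = ((-12750 + 8315) - 20)/27293 = (-4435 - 20)*(1/27293) = -4455*1/27293 = -4455/27293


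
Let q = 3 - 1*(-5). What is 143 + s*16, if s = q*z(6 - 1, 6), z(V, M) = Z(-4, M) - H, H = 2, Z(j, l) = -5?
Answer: -753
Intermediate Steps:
q = 8 (q = 3 + 5 = 8)
z(V, M) = -7 (z(V, M) = -5 - 1*2 = -5 - 2 = -7)
s = -56 (s = 8*(-7) = -56)
143 + s*16 = 143 - 56*16 = 143 - 896 = -753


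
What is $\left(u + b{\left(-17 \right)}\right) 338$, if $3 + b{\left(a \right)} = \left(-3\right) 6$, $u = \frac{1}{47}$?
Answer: $- \frac{333268}{47} \approx -7090.8$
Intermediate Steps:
$u = \frac{1}{47} \approx 0.021277$
$b{\left(a \right)} = -21$ ($b{\left(a \right)} = -3 - 18 = -21$)
$\left(u + b{\left(-17 \right)}\right) 338 = \left(\frac{1}{47} - 21\right) 338 = \left(- \frac{986}{47}\right) 338 = - \frac{333268}{47}$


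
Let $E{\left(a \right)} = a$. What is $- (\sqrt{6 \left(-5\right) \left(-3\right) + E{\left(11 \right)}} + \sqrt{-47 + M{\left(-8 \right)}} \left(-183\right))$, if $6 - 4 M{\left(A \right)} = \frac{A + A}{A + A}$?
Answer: $- \sqrt{101} + \frac{183 i \sqrt{183}}{2} \approx -10.05 + 1237.8 i$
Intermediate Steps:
$M{\left(A \right)} = \frac{5}{4}$ ($M{\left(A \right)} = \frac{3}{2} - \frac{\left(A + A\right) \frac{1}{A + A}}{4} = \frac{3}{2} - \frac{2 A \frac{1}{2 A}}{4} = \frac{3}{2} - \frac{1}{4} = \frac{5}{4}$)
$- (\sqrt{6 \left(-5\right) \left(-3\right) + E{\left(11 \right)}} + \sqrt{-47 + M{\left(-8 \right)}} \left(-183\right)) = - (\sqrt{6 \left(-5\right) \left(-3\right) + 11} + \sqrt{-47 + \frac{5}{4}} \left(-183\right)) = - (\sqrt{\left(-30\right) \left(-3\right) + 11} + \sqrt{- \frac{183}{4}} \left(-183\right)) = - (\sqrt{90 + 11} + \frac{i \sqrt{183}}{2} \left(-183\right)) = - (\sqrt{101} - \frac{183 i \sqrt{183}}{2}) = - \sqrt{101} + \frac{183 i \sqrt{183}}{2}$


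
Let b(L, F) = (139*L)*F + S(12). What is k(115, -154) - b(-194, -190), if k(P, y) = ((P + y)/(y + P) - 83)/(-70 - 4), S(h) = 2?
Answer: -189571013/37 ≈ -5.1235e+6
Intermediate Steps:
b(L, F) = 2 + 139*F*L (b(L, F) = (139*L)*F + 2 = 139*F*L + 2 = 2 + 139*F*L)
k(P, y) = 41/37 (k(P, y) = ((P + y)/(P + y) - 83)/(-74) = (1 - 83)*(-1/74) = -82*(-1/74) = 41/37)
k(115, -154) - b(-194, -190) = 41/37 - (2 + 139*(-190)*(-194)) = 41/37 - (2 + 5123540) = 41/37 - 1*5123542 = 41/37 - 5123542 = -189571013/37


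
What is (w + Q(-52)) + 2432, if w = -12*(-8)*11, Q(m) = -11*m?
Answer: 4060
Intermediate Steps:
w = 1056 (w = 96*11 = 1056)
(w + Q(-52)) + 2432 = (1056 - 11*(-52)) + 2432 = (1056 + 572) + 2432 = 1628 + 2432 = 4060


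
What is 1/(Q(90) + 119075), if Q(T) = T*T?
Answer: 1/127175 ≈ 7.8632e-6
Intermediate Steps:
Q(T) = T²
1/(Q(90) + 119075) = 1/(90² + 119075) = 1/(8100 + 119075) = 1/127175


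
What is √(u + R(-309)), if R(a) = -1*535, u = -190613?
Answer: 2*I*√47787 ≈ 437.2*I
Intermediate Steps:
R(a) = -535
√(u + R(-309)) = √(-190613 - 535) = √(-191148) = 2*I*√47787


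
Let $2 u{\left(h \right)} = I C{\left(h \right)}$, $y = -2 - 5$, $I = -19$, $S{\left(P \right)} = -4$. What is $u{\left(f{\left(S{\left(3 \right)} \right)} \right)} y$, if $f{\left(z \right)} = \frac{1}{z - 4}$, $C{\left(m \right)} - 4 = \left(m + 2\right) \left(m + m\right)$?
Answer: $\frac{15029}{64} \approx 234.83$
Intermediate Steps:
$C{\left(m \right)} = 4 + 2 m \left(2 + m\right)$ ($C{\left(m \right)} = 4 + \left(m + 2\right) \left(m + m\right) = 4 + \left(2 + m\right) 2 m = 4 + 2 m \left(2 + m\right)$)
$f{\left(z \right)} = \frac{1}{-4 + z}$
$y = -7$ ($y = -2 - 5 = -7$)
$u{\left(h \right)} = -38 - 38 h - 19 h^{2}$ ($u{\left(h \right)} = \frac{\left(-19\right) \left(4 + 2 h^{2} + 4 h\right)}{2} = \frac{-76 - 76 h - 38 h^{2}}{2} = -38 - 38 h - 19 h^{2}$)
$u{\left(f{\left(S{\left(3 \right)} \right)} \right)} y = \left(-38 - \frac{38}{-4 - 4} - 19 \left(\frac{1}{-4 - 4}\right)^{2}\right) \left(-7\right) = \left(-38 - \frac{38}{-8} - 19 \left(\frac{1}{-8}\right)^{2}\right) \left(-7\right) = \left(-38 - - \frac{19}{4} - 19 \left(- \frac{1}{8}\right)^{2}\right) \left(-7\right) = \left(-38 + \frac{19}{4} - \frac{19}{64}\right) \left(-7\right) = \left(- \frac{2147}{64}\right) \left(-7\right) = \frac{15029}{64}$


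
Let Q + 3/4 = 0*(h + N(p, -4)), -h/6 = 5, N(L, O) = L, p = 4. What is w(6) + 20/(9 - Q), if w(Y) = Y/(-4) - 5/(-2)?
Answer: 119/39 ≈ 3.0513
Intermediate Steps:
h = -30 (h = -6*5 = -30)
Q = -¾ (Q = -¾ + 0*(-30 + 4) = -¾ + 0*(-26) = -¾ + 0 = -¾ ≈ -0.75000)
w(Y) = 5/2 - Y/4 (w(Y) = Y*(-¼) - 5*(-½) = -Y/4 + 5/2 = 5/2 - Y/4)
w(6) + 20/(9 - Q) = (5/2 - ¼*6) + 20/(9 - 1*(-¾)) = (5/2 - 3/2) + 20/(9 + ¾) = 1 + 20/(39/4) = 1 + 20*(4/39) = 1 + 80/39 = 119/39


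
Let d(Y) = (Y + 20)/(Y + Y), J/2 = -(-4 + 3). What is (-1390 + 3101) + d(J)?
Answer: 3433/2 ≈ 1716.5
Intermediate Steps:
J = 2 (J = 2*(-(-4 + 3)) = 2*(-1*(-1)) = 2*1 = 2)
d(Y) = (20 + Y)/(2*Y) (d(Y) = (20 + Y)/((2*Y)) = (20 + Y)*(1/(2*Y)) = (20 + Y)/(2*Y))
(-1390 + 3101) + d(J) = (-1390 + 3101) + (½)*(20 + 2)/2 = 1711 + (½)*(½)*22 = 1711 + 11/2 = 3433/2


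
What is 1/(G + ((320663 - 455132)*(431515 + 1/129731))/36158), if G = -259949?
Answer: -2345406749/4373532108811078 ≈ -5.3627e-7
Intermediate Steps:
1/(G + ((320663 - 455132)*(431515 + 1/129731))/36158) = 1/(-259949 + ((320663 - 455132)*(431515 + 1/129731))/36158) = 1/(-259949 - 134469*(431515 + 1/129731)*(1/36158)) = 1/(-259949 - 134469*55980872466/129731*(1/36158)) = 1/(-259949 - 7527691939630554/129731*1/36158) = 1/(-259949 - 3763845969815277/2345406749) = 1/(-4373532108811078/2345406749) = -2345406749/4373532108811078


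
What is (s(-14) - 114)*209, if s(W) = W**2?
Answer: 17138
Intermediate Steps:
(s(-14) - 114)*209 = ((-14)**2 - 114)*209 = (196 - 114)*209 = 82*209 = 17138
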